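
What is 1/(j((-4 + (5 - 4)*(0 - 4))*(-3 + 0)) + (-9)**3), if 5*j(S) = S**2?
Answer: -5/3069 ≈ -0.0016292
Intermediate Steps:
j(S) = S**2/5
1/(j((-4 + (5 - 4)*(0 - 4))*(-3 + 0)) + (-9)**3) = 1/(((-4 + (5 - 4)*(0 - 4))*(-3 + 0))**2/5 + (-9)**3) = 1/(((-4 + 1*(-4))*(-3))**2/5 - 729) = 1/(((-4 - 4)*(-3))**2/5 - 729) = 1/((-8*(-3))**2/5 - 729) = 1/((1/5)*24**2 - 729) = 1/((1/5)*576 - 729) = 1/(576/5 - 729) = 1/(-3069/5) = -5/3069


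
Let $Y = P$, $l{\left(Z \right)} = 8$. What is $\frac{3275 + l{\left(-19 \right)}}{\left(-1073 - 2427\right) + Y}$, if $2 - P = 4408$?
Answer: $- \frac{49}{118} \approx -0.41525$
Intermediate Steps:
$P = -4406$ ($P = 2 - 4408 = -4406$)
$Y = -4406$
$\frac{3275 + l{\left(-19 \right)}}{\left(-1073 - 2427\right) + Y} = \frac{3275 + 8}{\left(-1073 - 2427\right) - 4406} = \frac{3283}{\left(-1073 - 2427\right) - 4406} = \frac{3283}{-3500 - 4406} = \frac{3283}{-7906} = 3283 \left(- \frac{1}{7906}\right) = - \frac{49}{118}$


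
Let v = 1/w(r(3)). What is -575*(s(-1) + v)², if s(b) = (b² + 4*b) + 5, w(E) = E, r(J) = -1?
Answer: -575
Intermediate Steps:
s(b) = 5 + b² + 4*b
v = -1 (v = 1/(-1) = -1)
-575*(s(-1) + v)² = -575*((5 + (-1)² + 4*(-1)) - 1)² = -575*((5 + 1 - 4) - 1)² = -575*(2 - 1)² = -575*1² = -575*1 = -575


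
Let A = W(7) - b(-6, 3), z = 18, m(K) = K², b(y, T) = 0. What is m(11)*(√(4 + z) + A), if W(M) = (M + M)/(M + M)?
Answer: 121 + 121*√22 ≈ 688.54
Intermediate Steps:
W(M) = 1 (W(M) = (2*M)/((2*M)) = (2*M)*(1/(2*M)) = 1)
A = 1 (A = 1 - 1*0 = 1 + 0 = 1)
m(11)*(√(4 + z) + A) = 11²*(√(4 + 18) + 1) = 121*(√22 + 1) = 121*(1 + √22) = 121 + 121*√22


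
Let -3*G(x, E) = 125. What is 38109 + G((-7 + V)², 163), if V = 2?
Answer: 114202/3 ≈ 38067.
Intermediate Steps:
G(x, E) = -125/3 (G(x, E) = -⅓*125 = -125/3)
38109 + G((-7 + V)², 163) = 38109 - 125/3 = 114202/3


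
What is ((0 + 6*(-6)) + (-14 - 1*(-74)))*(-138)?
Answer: -3312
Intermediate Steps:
((0 + 6*(-6)) + (-14 - 1*(-74)))*(-138) = ((0 - 36) + (-14 + 74))*(-138) = (-36 + 60)*(-138) = 24*(-138) = -3312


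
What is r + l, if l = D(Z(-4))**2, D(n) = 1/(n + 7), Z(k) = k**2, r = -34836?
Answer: -18428243/529 ≈ -34836.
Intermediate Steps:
D(n) = 1/(7 + n)
l = 1/529 (l = (1/(7 + (-4)**2))**2 = (1/(7 + 16))**2 = (1/23)**2 = 1/529 ≈ 0.0018904)
r + l = -34836 + 1/529 = -18428243/529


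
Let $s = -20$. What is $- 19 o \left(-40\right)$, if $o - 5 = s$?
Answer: $-11400$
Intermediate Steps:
$o = -15$ ($o = 5 - 20 = -15$)
$- 19 o \left(-40\right) = \left(-19\right) \left(-15\right) \left(-40\right) = 285 \left(-40\right) = -11400$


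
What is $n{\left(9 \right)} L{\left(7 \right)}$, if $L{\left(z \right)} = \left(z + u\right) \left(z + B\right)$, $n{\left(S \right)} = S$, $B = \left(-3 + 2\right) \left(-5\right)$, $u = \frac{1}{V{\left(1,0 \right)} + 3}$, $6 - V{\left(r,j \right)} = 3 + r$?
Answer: $\frac{3888}{5} \approx 777.6$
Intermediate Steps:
$V{\left(r,j \right)} = 3 - r$ ($V{\left(r,j \right)} = 6 - \left(3 + r\right) = 3 - r$)
$u = \frac{1}{5}$ ($u = \frac{1}{\left(3 - 1\right) + 3} = \frac{1}{2 + 3} = \frac{1}{5} \approx 0.2$)
$B = 5$ ($B = \left(-1\right) \left(-5\right) = 5$)
$L{\left(z \right)} = \left(5 + z\right) \left(\frac{1}{5} + z\right)$ ($L{\left(z \right)} = \left(z + \frac{1}{5}\right) \left(z + 5\right) = \left(\frac{1}{5} + z\right) \left(5 + z\right) = \left(5 + z\right) \left(\frac{1}{5} + z\right)$)
$n{\left(9 \right)} L{\left(7 \right)} = 9 \left(1 + 7^{2} + \frac{26}{5} \cdot 7\right) = 9 \left(1 + 49 + \frac{182}{5}\right) = 9 \cdot \frac{432}{5} = \frac{3888}{5}$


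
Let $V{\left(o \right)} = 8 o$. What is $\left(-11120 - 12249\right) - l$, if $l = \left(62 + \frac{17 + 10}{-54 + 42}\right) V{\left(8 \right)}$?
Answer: $-27193$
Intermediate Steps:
$l = 3824$ ($l = \left(62 + \frac{17 + 10}{-54 + 42}\right) 8 \cdot 8 = \left(62 + \frac{27}{-12}\right) 64 = \left(62 + 27 \left(- \frac{1}{12}\right)\right) 64 = \left(62 - \frac{9}{4}\right) 64 = \frac{239}{4} \cdot 64 = 3824$)
$\left(-11120 - 12249\right) - l = \left(-11120 - 12249\right) - 3824 = -23369 - 3824 = -27193$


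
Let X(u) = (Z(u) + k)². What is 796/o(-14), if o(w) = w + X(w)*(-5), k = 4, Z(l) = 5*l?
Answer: -398/10897 ≈ -0.036524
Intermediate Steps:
X(u) = (4 + 5*u)² (X(u) = (5*u + 4)² = (4 + 5*u)²)
o(w) = w - 5*(4 + 5*w)² (o(w) = w + (4 + 5*w)²*(-5) = w - 5*(4 + 5*w)²)
796/o(-14) = 796/(-14 - 5*(4 + 5*(-14))²) = 796/(-14 - 5*(4 - 70)²) = 796/(-14 - 5*(-66)²) = 796/(-14 - 5*4356) = 796/(-14 - 21780) = 796/(-21794) = 796*(-1/21794) = -398/10897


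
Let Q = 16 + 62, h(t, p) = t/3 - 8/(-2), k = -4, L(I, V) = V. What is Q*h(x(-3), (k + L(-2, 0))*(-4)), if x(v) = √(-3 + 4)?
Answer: 338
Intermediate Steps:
x(v) = 1 (x(v) = √1 = 1)
h(t, p) = 4 + t/3 (h(t, p) = t*(⅓) - 8*(-½) = t/3 + 4 = 4 + t/3)
Q = 78
Q*h(x(-3), (k + L(-2, 0))*(-4)) = 78*(4 + (⅓)*1) = 78*(4 + ⅓) = 78*(13/3) = 338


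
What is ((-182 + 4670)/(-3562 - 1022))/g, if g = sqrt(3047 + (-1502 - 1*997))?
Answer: -187*sqrt(137)/52334 ≈ -0.041823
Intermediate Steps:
g = 2*sqrt(137) (g = sqrt(3047 + (-1502 - 997)) = sqrt(3047 - 2499) = sqrt(548) = 2*sqrt(137) ≈ 23.409)
((-182 + 4670)/(-3562 - 1022))/g = ((-182 + 4670)/(-3562 - 1022))/((2*sqrt(137))) = (4488/(-4584))*(sqrt(137)/274) = (4488*(-1/4584))*(sqrt(137)/274) = -187*sqrt(137)/52334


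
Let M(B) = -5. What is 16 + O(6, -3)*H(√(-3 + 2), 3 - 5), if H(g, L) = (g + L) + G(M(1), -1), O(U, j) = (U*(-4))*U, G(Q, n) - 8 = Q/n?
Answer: -1568 - 144*I ≈ -1568.0 - 144.0*I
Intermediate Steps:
G(Q, n) = 8 + Q/n
O(U, j) = -4*U² (O(U, j) = (-4*U)*U = -4*U²)
H(g, L) = 13 + L + g (H(g, L) = (g + L) + (8 - 5/(-1)) = (L + g) + (8 - 5*(-1)) = (L + g) + (8 + 5) = (L + g) + 13 = 13 + L + g)
16 + O(6, -3)*H(√(-3 + 2), 3 - 5) = 16 + (-4*6²)*(13 + (3 - 5) + √(-3 + 2)) = 16 + (-4*36)*(13 - 2 + √(-1)) = 16 - 144*(13 - 2 + I) = 16 - 144*(11 + I) = 16 + (-1584 - 144*I) = -1568 - 144*I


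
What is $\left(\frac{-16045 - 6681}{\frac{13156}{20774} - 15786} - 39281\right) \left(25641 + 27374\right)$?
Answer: $- \frac{13132180473126055}{6306254} \approx -2.0824 \cdot 10^{9}$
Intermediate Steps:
$\left(\frac{-16045 - 6681}{\frac{13156}{20774} - 15786} - 39281\right) \left(25641 + 27374\right) = \left(- \frac{22726}{13156 \cdot \frac{1}{20774} - 15786} - 39281\right) 53015 = \left(- \frac{22726}{\frac{506}{799} - 15786} - 39281\right) 53015 = \left(- \frac{22726}{- \frac{12612508}{799}} - 39281\right) 53015 = \left(\left(-22726\right) \left(- \frac{799}{12612508}\right) - 39281\right) 53015 = \left(\frac{9079037}{6306254} - 39281\right) 53015 = \left(- \frac{247706884337}{6306254}\right) 53015 = - \frac{13132180473126055}{6306254}$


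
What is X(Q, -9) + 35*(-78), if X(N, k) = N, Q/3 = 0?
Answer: -2730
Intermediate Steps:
Q = 0 (Q = 3*0 = 0)
X(Q, -9) + 35*(-78) = 0 + 35*(-78) = 0 - 2730 = -2730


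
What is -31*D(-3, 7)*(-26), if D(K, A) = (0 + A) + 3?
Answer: 8060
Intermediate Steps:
D(K, A) = 3 + A (D(K, A) = A + 3 = 3 + A)
-31*D(-3, 7)*(-26) = -31*(3 + 7)*(-26) = -31*10*(-26) = -310*(-26) = 8060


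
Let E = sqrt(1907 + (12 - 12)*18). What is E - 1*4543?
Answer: -4543 + sqrt(1907) ≈ -4499.3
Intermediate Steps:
E = sqrt(1907) (E = sqrt(1907 + 0*18) = sqrt(1907 + 0) = sqrt(1907) ≈ 43.669)
E - 1*4543 = sqrt(1907) - 1*4543 = sqrt(1907) - 4543 = -4543 + sqrt(1907)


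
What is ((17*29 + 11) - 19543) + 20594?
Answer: 1555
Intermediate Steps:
((17*29 + 11) - 19543) + 20594 = ((493 + 11) - 19543) + 20594 = (504 - 19543) + 20594 = -19039 + 20594 = 1555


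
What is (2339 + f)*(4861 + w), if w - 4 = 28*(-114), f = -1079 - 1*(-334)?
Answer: 2666762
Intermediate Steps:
f = -745 (f = -1079 + 334 = -745)
w = -3188 (w = 4 + 28*(-114) = 4 - 3192 = -3188)
(2339 + f)*(4861 + w) = (2339 - 745)*(4861 - 3188) = 1594*1673 = 2666762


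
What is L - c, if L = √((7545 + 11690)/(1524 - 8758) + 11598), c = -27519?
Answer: 27519 + √606792962098/7234 ≈ 27627.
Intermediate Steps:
L = √606792962098/7234 (L = √(19235/(-7234) + 11598) = √(19235*(-1/7234) + 11598) = √(-19235/7234 + 11598) = √(83880697/7234) = √606792962098/7234 ≈ 107.68)
L - c = √606792962098/7234 - 1*(-27519) = √606792962098/7234 + 27519 = 27519 + √606792962098/7234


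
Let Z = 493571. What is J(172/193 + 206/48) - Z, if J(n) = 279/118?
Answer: -58241099/118 ≈ -4.9357e+5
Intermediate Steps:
J(n) = 279/118 (J(n) = 279*(1/118) = 279/118)
J(172/193 + 206/48) - Z = 279/118 - 1*493571 = 279/118 - 493571 = -58241099/118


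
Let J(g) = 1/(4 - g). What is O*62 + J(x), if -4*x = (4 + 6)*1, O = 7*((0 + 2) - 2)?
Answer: 2/13 ≈ 0.15385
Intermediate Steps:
O = 0 (O = 7*(2 - 2) = 7*0 = 0)
x = -5/2 (x = -(4 + 6)/4 = -5/2 ≈ -2.5000)
O*62 + J(x) = 0*62 - 1/(-4 - 5/2) = 0 - 1/(-13/2) = 0 - 1*(-2/13) = 0 + 2/13 = 2/13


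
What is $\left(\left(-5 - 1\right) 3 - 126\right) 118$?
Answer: $-16992$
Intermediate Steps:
$\left(\left(-5 - 1\right) 3 - 126\right) 118 = \left(\left(-6\right) 3 - 126\right) 118 = \left(-18 - 126\right) 118 = \left(-144\right) 118 = -16992$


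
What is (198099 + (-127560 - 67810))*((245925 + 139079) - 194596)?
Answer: 519623432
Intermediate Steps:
(198099 + (-127560 - 67810))*((245925 + 139079) - 194596) = (198099 - 195370)*(385004 - 194596) = 2729*190408 = 519623432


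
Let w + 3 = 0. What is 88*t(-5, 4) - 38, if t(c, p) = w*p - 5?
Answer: -1534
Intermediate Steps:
w = -3 (w = -3 + 0 = -3)
t(c, p) = -5 - 3*p (t(c, p) = -3*p - 5 = -5 - 3*p)
88*t(-5, 4) - 38 = 88*(-5 - 3*4) - 38 = 88*(-5 - 12) - 38 = 88*(-17) - 38 = -1496 - 38 = -1534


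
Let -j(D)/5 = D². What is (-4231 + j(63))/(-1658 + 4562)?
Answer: -6019/726 ≈ -8.2906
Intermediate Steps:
j(D) = -5*D²
(-4231 + j(63))/(-1658 + 4562) = (-4231 - 5*63²)/(-1658 + 4562) = (-4231 - 5*3969)/2904 = (-4231 - 19845)*(1/2904) = -24076*1/2904 = -6019/726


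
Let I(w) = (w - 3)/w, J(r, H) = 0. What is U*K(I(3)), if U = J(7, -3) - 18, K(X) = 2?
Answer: -36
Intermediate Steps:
I(w) = (-3 + w)/w
U = -18 (U = 0 - 18 = -18)
U*K(I(3)) = -18*2 = -36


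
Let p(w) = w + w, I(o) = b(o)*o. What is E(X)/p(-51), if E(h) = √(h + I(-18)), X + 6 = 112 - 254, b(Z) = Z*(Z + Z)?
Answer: -I*√2953/51 ≈ -1.0655*I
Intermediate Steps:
b(Z) = 2*Z² (b(Z) = Z*(2*Z) = 2*Z²)
I(o) = 2*o³ (I(o) = (2*o²)*o = 2*o³)
p(w) = 2*w
X = -148 (X = -6 + (112 - 254) = -6 - 142 = -148)
E(h) = √(-11664 + h) (E(h) = √(h + 2*(-18)³) = √(h + 2*(-5832)) = √(h - 11664) = √(-11664 + h))
E(X)/p(-51) = √(-11664 - 148)/((2*(-51))) = √(-11812)/(-102) = (2*I*√2953)*(-1/102) = -I*√2953/51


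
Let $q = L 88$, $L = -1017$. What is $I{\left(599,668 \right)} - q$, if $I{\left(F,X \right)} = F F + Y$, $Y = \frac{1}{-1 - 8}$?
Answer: $\frac{4034672}{9} \approx 4.483 \cdot 10^{5}$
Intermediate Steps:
$q = -89496$ ($q = \left(-1017\right) 88 = -89496$)
$Y = - \frac{1}{9}$ ($Y = \frac{1}{-9} = - \frac{1}{9} \approx -0.11111$)
$I{\left(F,X \right)} = - \frac{1}{9} + F^{2}$ ($I{\left(F,X \right)} = F F - \frac{1}{9} = F^{2} - \frac{1}{9} = - \frac{1}{9} + F^{2}$)
$I{\left(599,668 \right)} - q = \left(- \frac{1}{9} + 599^{2}\right) - -89496 = \left(- \frac{1}{9} + 358801\right) + 89496 = \frac{3229208}{9} + 89496 = \frac{4034672}{9}$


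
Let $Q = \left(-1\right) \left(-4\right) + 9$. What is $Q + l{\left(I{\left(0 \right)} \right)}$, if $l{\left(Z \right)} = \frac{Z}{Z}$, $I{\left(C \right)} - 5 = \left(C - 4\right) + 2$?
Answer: $14$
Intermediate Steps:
$I{\left(C \right)} = 3 + C$ ($I{\left(C \right)} = 5 + \left(\left(C - 4\right) + 2\right) = 5 + \left(\left(-4 + C\right) + 2\right) = 5 + \left(-2 + C\right) = 3 + C$)
$Q = 13$ ($Q = 4 + 9 = 13$)
$l{\left(Z \right)} = 1$
$Q + l{\left(I{\left(0 \right)} \right)} = 13 + 1 = 14$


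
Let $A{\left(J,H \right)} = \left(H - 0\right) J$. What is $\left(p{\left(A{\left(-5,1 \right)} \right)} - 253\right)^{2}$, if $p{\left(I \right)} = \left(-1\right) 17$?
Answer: $72900$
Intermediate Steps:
$A{\left(J,H \right)} = H J$ ($A{\left(J,H \right)} = \left(H + 0\right) J = H J$)
$p{\left(I \right)} = -17$
$\left(p{\left(A{\left(-5,1 \right)} \right)} - 253\right)^{2} = \left(-17 - 253\right)^{2} = \left(-270\right)^{2} = 72900$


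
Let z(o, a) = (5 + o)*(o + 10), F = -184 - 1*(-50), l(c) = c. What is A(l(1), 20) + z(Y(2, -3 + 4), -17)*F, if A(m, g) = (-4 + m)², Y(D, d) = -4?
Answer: -795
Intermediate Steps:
F = -134 (F = -184 + 50 = -134)
z(o, a) = (5 + o)*(10 + o)
A(l(1), 20) + z(Y(2, -3 + 4), -17)*F = (-4 + 1)² + (50 + (-4)² + 15*(-4))*(-134) = (-3)² + (50 + 16 - 60)*(-134) = 9 + 6*(-134) = 9 - 804 = -795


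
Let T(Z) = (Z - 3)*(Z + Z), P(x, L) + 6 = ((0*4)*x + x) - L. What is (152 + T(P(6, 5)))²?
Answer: 53824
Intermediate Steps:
P(x, L) = -6 + x - L (P(x, L) = -6 + (((0*4)*x + x) - L) = -6 + ((0*x + x) - L) = -6 + ((0 + x) - L) = -6 + (x - L) = -6 + x - L)
T(Z) = 2*Z*(-3 + Z) (T(Z) = (-3 + Z)*(2*Z) = 2*Z*(-3 + Z))
(152 + T(P(6, 5)))² = (152 + 2*(-6 + 6 - 1*5)*(-3 + (-6 + 6 - 1*5)))² = (152 + 2*(-6 + 6 - 5)*(-3 + (-6 + 6 - 5)))² = (152 + 2*(-5)*(-3 - 5))² = (152 + 2*(-5)*(-8))² = (152 + 80)² = 232² = 53824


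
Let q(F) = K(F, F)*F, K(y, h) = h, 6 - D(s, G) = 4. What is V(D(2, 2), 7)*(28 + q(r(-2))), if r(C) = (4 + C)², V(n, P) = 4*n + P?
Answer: 660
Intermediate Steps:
D(s, G) = 2 (D(s, G) = 6 - 1*4 = 6 - 4 = 2)
V(n, P) = P + 4*n
q(F) = F² (q(F) = F*F = F²)
V(D(2, 2), 7)*(28 + q(r(-2))) = (7 + 4*2)*(28 + ((4 - 2)²)²) = (7 + 8)*(28 + (2²)²) = 15*(28 + 4²) = 15*(28 + 16) = 15*44 = 660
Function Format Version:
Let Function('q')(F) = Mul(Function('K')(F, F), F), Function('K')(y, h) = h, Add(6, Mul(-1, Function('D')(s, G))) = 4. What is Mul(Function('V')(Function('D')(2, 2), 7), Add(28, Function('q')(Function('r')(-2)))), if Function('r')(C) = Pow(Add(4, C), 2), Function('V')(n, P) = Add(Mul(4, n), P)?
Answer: 660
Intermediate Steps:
Function('D')(s, G) = 2 (Function('D')(s, G) = Add(6, Mul(-1, 4)) = Add(6, -4) = 2)
Function('V')(n, P) = Add(P, Mul(4, n))
Function('q')(F) = Pow(F, 2) (Function('q')(F) = Mul(F, F) = Pow(F, 2))
Mul(Function('V')(Function('D')(2, 2), 7), Add(28, Function('q')(Function('r')(-2)))) = Mul(Add(7, Mul(4, 2)), Add(28, Pow(Pow(Add(4, -2), 2), 2))) = Mul(Add(7, 8), Add(28, Pow(Pow(2, 2), 2))) = Mul(15, Add(28, Pow(4, 2))) = Mul(15, Add(28, 16)) = Mul(15, 44) = 660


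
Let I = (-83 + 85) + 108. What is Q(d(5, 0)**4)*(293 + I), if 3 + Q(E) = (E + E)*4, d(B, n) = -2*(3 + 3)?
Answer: 66851655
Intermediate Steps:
d(B, n) = -12 (d(B, n) = -2*6 = -12)
Q(E) = -3 + 8*E (Q(E) = -3 + (E + E)*4 = -3 + (2*E)*4 = -3 + 8*E)
I = 110 (I = 2 + 108 = 110)
Q(d(5, 0)**4)*(293 + I) = (-3 + 8*(-12)**4)*(293 + 110) = (-3 + 8*20736)*403 = (-3 + 165888)*403 = 165885*403 = 66851655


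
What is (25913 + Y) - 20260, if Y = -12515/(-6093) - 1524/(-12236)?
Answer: 105403971829/18638487 ≈ 5655.2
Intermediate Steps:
Y = 40604818/18638487 (Y = -12515*(-1/6093) - 1524*(-1/12236) = 12515/6093 + 381/3059 = 40604818/18638487 ≈ 2.1785)
(25913 + Y) - 20260 = (25913 + 40604818/18638487) - 20260 = 483019718449/18638487 - 20260 = 105403971829/18638487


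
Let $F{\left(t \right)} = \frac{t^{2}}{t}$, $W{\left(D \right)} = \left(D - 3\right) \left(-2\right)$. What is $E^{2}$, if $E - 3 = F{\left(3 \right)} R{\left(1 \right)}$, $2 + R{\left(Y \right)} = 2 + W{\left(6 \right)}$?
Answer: $225$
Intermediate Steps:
$W{\left(D \right)} = 6 - 2 D$ ($W{\left(D \right)} = \left(-3 + D\right) \left(-2\right) = 6 - 2 D$)
$F{\left(t \right)} = t$
$R{\left(Y \right)} = -6$ ($R{\left(Y \right)} = -2 + \left(2 + \left(6 - 12\right)\right) = -2 + \left(2 - 6\right) = -2 - 4 = -6$)
$E = -15$ ($E = 3 + 3 \left(-6\right) = 3 - 18 = -15$)
$E^{2} = \left(-15\right)^{2} = 225$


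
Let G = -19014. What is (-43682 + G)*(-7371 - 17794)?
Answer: 1577744840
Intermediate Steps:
(-43682 + G)*(-7371 - 17794) = (-43682 - 19014)*(-7371 - 17794) = -62696*(-25165) = 1577744840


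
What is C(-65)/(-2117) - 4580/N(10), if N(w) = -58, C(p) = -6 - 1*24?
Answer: 167200/2117 ≈ 78.980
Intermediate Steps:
C(p) = -30 (C(p) = -6 - 24 = -30)
C(-65)/(-2117) - 4580/N(10) = -30/(-2117) - 4580/(-58) = -30*(-1/2117) - 4580*(-1/58) = 30/2117 + 2290/29 = 167200/2117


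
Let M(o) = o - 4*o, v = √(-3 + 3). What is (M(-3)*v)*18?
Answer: 0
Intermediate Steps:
v = 0 (v = √0 = 0)
M(o) = -3*o
(M(-3)*v)*18 = (-3*(-3)*0)*18 = (9*0)*18 = 0*18 = 0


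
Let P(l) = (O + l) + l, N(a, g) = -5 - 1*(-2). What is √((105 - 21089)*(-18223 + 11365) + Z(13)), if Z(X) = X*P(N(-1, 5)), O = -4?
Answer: √143908142 ≈ 11996.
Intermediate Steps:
N(a, g) = -3 (N(a, g) = -5 + 2 = -3)
P(l) = -4 + 2*l (P(l) = (-4 + l) + l = -4 + 2*l)
Z(X) = -10*X (Z(X) = X*(-4 + 2*(-3)) = X*(-4 - 6) = X*(-10) = -10*X)
√((105 - 21089)*(-18223 + 11365) + Z(13)) = √((105 - 21089)*(-18223 + 11365) - 10*13) = √(-20984*(-6858) - 130) = √(143908272 - 130) = √143908142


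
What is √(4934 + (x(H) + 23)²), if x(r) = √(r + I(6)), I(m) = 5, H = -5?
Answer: 3*√607 ≈ 73.912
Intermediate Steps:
x(r) = √(5 + r) (x(r) = √(r + 5) = √(5 + r))
√(4934 + (x(H) + 23)²) = √(4934 + (√(5 - 5) + 23)²) = √(4934 + (√0 + 23)²) = √(4934 + (0 + 23)²) = √(4934 + 23²) = √(4934 + 529) = √5463 = 3*√607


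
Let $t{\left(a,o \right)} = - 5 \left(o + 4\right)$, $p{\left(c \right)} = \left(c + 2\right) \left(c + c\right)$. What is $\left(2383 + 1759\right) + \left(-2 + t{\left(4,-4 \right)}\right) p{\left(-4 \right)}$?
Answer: $4110$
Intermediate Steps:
$p{\left(c \right)} = 2 c \left(2 + c\right)$ ($p{\left(c \right)} = \left(2 + c\right) 2 c = 2 c \left(2 + c\right)$)
$t{\left(a,o \right)} = -20 - 5 o$ ($t{\left(a,o \right)} = - 5 \left(4 + o\right) = -20 - 5 o$)
$\left(2383 + 1759\right) + \left(-2 + t{\left(4,-4 \right)}\right) p{\left(-4 \right)} = \left(2383 + 1759\right) + \left(-2 - 0\right) 2 \left(-4\right) \left(2 - 4\right) = 4142 + \left(-2 + \left(-20 + 20\right)\right) 2 \left(-4\right) \left(-2\right) = 4142 + \left(-2 + 0\right) 16 = 4142 - 32 = 4110$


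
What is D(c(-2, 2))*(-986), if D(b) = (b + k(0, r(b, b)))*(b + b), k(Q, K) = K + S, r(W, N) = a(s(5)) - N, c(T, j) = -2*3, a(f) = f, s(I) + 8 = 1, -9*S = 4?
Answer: -264248/3 ≈ -88083.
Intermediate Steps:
S = -4/9 (S = -⅑*4 = -4/9 ≈ -0.44444)
s(I) = -7 (s(I) = -8 + 1 = -7)
c(T, j) = -6
r(W, N) = -7 - N
k(Q, K) = -4/9 + K (k(Q, K) = K - 4/9 = -4/9 + K)
D(b) = -134*b/9 (D(b) = (b + (-4/9 + (-7 - b)))*(b + b) = (b + (-67/9 - b))*(2*b) = -134*b/9)
D(c(-2, 2))*(-986) = -134/9*(-6)*(-986) = (268/3)*(-986) = -264248/3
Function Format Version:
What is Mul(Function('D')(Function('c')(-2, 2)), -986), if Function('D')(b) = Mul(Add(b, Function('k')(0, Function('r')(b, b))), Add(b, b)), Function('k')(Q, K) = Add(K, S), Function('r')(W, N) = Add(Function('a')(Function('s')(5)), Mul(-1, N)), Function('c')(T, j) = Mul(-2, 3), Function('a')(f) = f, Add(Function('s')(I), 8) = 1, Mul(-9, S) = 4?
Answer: Rational(-264248, 3) ≈ -88083.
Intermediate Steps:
S = Rational(-4, 9) (S = Mul(Rational(-1, 9), 4) = Rational(-4, 9) ≈ -0.44444)
Function('s')(I) = -7 (Function('s')(I) = Add(-8, 1) = -7)
Function('c')(T, j) = -6
Function('r')(W, N) = Add(-7, Mul(-1, N))
Function('k')(Q, K) = Add(Rational(-4, 9), K) (Function('k')(Q, K) = Add(K, Rational(-4, 9)) = Add(Rational(-4, 9), K))
Function('D')(b) = Mul(Rational(-134, 9), b) (Function('D')(b) = Mul(Add(b, Add(Rational(-4, 9), Add(-7, Mul(-1, b)))), Add(b, b)) = Mul(Add(b, Add(Rational(-67, 9), Mul(-1, b))), Mul(2, b)) = Mul(Rational(-67, 9), Mul(2, b)) = Mul(Rational(-134, 9), b))
Mul(Function('D')(Function('c')(-2, 2)), -986) = Mul(Mul(Rational(-134, 9), -6), -986) = Mul(Rational(268, 3), -986) = Rational(-264248, 3)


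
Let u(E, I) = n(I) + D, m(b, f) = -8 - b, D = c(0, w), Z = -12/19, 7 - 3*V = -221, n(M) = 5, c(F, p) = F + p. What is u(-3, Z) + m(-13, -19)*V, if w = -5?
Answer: 380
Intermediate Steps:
V = 76 (V = 7/3 - 1/3*(-221) = 7/3 + 221/3 = 76)
Z = -12/19 (Z = -12*1/19 = -12/19 ≈ -0.63158)
D = -5 (D = 0 - 5 = -5)
u(E, I) = 0 (u(E, I) = 5 - 5 = 0)
u(-3, Z) + m(-13, -19)*V = 0 + (-8 - 1*(-13))*76 = 0 + (-8 + 13)*76 = 0 + 5*76 = 0 + 380 = 380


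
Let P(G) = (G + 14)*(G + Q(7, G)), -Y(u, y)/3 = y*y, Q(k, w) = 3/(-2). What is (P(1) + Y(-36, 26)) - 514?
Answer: -5099/2 ≈ -2549.5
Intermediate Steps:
Q(k, w) = -3/2 (Q(k, w) = 3*(-1/2) = -3/2)
Y(u, y) = -3*y**2 (Y(u, y) = -3*y*y = -3*y**2)
P(G) = (14 + G)*(-3/2 + G) (P(G) = (G + 14)*(G - 3/2) = (14 + G)*(-3/2 + G))
(P(1) + Y(-36, 26)) - 514 = ((-21 + 1**2 + (25/2)*1) - 3*26**2) - 514 = ((-21 + 1 + 25/2) - 3*676) - 514 = (-15/2 - 2028) - 514 = -4071/2 - 514 = -5099/2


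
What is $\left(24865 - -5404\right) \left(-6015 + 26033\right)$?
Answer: $605924842$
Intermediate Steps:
$\left(24865 - -5404\right) \left(-6015 + 26033\right) = \left(24865 + \left(-320 + 5724\right)\right) 20018 = \left(24865 + 5404\right) 20018 = 30269 \cdot 20018 = 605924842$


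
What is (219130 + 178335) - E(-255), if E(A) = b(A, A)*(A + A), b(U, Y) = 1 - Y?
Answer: 528025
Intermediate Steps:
E(A) = 2*A*(1 - A) (E(A) = (1 - A)*(A + A) = (1 - A)*(2*A) = 2*A*(1 - A))
(219130 + 178335) - E(-255) = (219130 + 178335) - 2*(-255)*(1 - 1*(-255)) = 397465 - 2*(-255)*(1 + 255) = 397465 - 2*(-255)*256 = 397465 - 1*(-130560) = 397465 + 130560 = 528025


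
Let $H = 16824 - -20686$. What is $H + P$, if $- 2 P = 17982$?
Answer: $28519$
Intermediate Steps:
$P = -8991$ ($P = \left(- \frac{1}{2}\right) 17982 = -8991$)
$H = 37510$ ($H = 16824 + 20686 = 37510$)
$H + P = 37510 - 8991 = 28519$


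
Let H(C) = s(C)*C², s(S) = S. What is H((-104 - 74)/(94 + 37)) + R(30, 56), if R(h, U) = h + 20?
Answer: 106764798/2248091 ≈ 47.491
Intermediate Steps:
R(h, U) = 20 + h
H(C) = C³ (H(C) = C*C² = C³)
H((-104 - 74)/(94 + 37)) + R(30, 56) = ((-104 - 74)/(94 + 37))³ + (20 + 30) = (-178/131)³ + 50 = -5639752/2248091 + 50 = 106764798/2248091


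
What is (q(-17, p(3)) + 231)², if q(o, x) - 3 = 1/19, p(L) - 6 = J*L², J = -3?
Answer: 19775809/361 ≈ 54781.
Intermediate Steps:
p(L) = 6 - 3*L²
q(o, x) = 58/19 (q(o, x) = 3 + 1/19 = 58/19)
(q(-17, p(3)) + 231)² = (58/19 + 231)² = (4447/19)² = 19775809/361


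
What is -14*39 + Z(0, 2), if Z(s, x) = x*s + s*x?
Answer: -546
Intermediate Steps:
Z(s, x) = 2*s*x (Z(s, x) = s*x + s*x = 2*s*x)
-14*39 + Z(0, 2) = -14*39 + 2*0*2 = -546 + 0 = -546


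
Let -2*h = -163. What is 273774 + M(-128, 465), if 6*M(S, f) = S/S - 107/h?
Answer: 89250307/326 ≈ 2.7377e+5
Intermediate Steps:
h = 163/2 (h = -½*(-163) = 163/2 ≈ 81.500)
M(S, f) = -17/326 (M(S, f) = (S/S - 107/163/2)/6 = (1 - 107*2/163)/6 = (1 - 214/163)/6 = (⅙)*(-51/163) = -17/326)
273774 + M(-128, 465) = 273774 - 17/326 = 89250307/326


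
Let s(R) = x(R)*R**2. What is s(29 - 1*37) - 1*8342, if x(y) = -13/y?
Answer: -8238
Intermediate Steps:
s(R) = -13*R (s(R) = (-13/R)*R**2 = -13*R)
s(29 - 1*37) - 1*8342 = -13*(29 - 1*37) - 1*8342 = -13*(29 - 37) - 8342 = -13*(-8) - 8342 = 104 - 8342 = -8238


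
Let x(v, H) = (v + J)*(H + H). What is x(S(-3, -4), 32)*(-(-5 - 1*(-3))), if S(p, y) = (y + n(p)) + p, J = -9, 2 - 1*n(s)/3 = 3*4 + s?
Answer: -4736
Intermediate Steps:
n(s) = -30 - 3*s (n(s) = 6 - 3*(3*4 + s) = 6 - 3*(12 + s) = 6 + (-36 - 3*s) = -30 - 3*s)
S(p, y) = -30 + y - 2*p (S(p, y) = (y + (-30 - 3*p)) + p = (-30 + y - 3*p) + p = -30 + y - 2*p)
x(v, H) = 2*H*(-9 + v) (x(v, H) = (v - 9)*(H + H) = (-9 + v)*(2*H) = 2*H*(-9 + v))
x(S(-3, -4), 32)*(-(-5 - 1*(-3))) = (2*32*(-9 + (-30 - 4 - 2*(-3))))*(-(-5 - 1*(-3))) = (2*32*(-9 + (-30 - 4 + 6)))*(-(-5 + 3)) = (2*32*(-9 - 28))*(-1*(-2)) = (2*32*(-37))*2 = -2368*2 = -4736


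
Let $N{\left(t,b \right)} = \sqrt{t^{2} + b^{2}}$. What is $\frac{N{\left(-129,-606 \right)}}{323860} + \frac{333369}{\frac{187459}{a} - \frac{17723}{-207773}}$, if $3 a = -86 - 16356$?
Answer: $- \frac{1138856399930754}{116555354855} + \frac{3 \sqrt{42653}}{323860} \approx -9771.0$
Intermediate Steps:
$a = - \frac{16442}{3}$ ($a = \frac{-86 - 16356}{3} = \frac{1}{3} \left(-16442\right) = - \frac{16442}{3} \approx -5480.7$)
$N{\left(t,b \right)} = \sqrt{b^{2} + t^{2}}$
$\frac{N{\left(-129,-606 \right)}}{323860} + \frac{333369}{\frac{187459}{a} - \frac{17723}{-207773}} = \frac{\sqrt{\left(-606\right)^{2} + \left(-129\right)^{2}}}{323860} + \frac{333369}{\frac{187459}{- \frac{16442}{3}} - \frac{17723}{-207773}} = \sqrt{367236 + 16641} \cdot \frac{1}{323860} + \frac{333369}{187459 \left(- \frac{3}{16442}\right) - - \frac{17723}{207773}} = \sqrt{383877} \cdot \frac{1}{323860} + \frac{333369}{- \frac{562377}{16442} + \frac{17723}{207773}} = 3 \sqrt{42653} \cdot \frac{1}{323860} + \frac{333369}{- \frac{116555354855}{3416203666}} = \frac{3 \sqrt{42653}}{323860} + 333369 \left(- \frac{3416203666}{116555354855}\right) = \frac{3 \sqrt{42653}}{323860} - \frac{1138856399930754}{116555354855} = - \frac{1138856399930754}{116555354855} + \frac{3 \sqrt{42653}}{323860}$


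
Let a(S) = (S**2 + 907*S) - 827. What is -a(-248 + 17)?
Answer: 156983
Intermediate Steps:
a(S) = -827 + S**2 + 907*S
-a(-248 + 17) = -(-827 + (-248 + 17)**2 + 907*(-248 + 17)) = -(-827 + (-231)**2 + 907*(-231)) = -(-827 + 53361 - 209517) = -1*(-156983) = 156983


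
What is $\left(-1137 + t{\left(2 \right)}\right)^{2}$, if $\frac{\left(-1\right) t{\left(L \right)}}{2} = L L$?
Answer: $1311025$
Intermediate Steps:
$t{\left(L \right)} = - 2 L^{2}$ ($t{\left(L \right)} = - 2 L L = - 2 L^{2}$)
$\left(-1137 + t{\left(2 \right)}\right)^{2} = \left(-1137 - 2 \cdot 2^{2}\right)^{2} = \left(-1137 - 8\right)^{2} = \left(-1145\right)^{2} = 1311025$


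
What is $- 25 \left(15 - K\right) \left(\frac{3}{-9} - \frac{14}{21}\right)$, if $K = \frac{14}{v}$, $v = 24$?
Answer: $\frac{4325}{12} \approx 360.42$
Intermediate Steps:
$K = \frac{7}{12}$ ($K = \frac{14}{24} = 14 \cdot \frac{1}{24} = \frac{7}{12} \approx 0.58333$)
$- 25 \left(15 - K\right) \left(\frac{3}{-9} - \frac{14}{21}\right) = - 25 \left(15 - \frac{7}{12}\right) \left(\frac{3}{-9} - \frac{14}{21}\right) = - 25 \left(15 - \frac{7}{12}\right) \left(3 \left(- \frac{1}{9}\right) - \frac{2}{3}\right) = \left(-25\right) \frac{173}{12} \left(- \frac{1}{3} - \frac{2}{3}\right) = \left(- \frac{4325}{12}\right) \left(-1\right) = \frac{4325}{12}$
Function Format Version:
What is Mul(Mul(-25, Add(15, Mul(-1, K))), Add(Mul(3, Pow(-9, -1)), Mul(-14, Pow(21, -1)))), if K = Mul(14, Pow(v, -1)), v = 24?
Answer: Rational(4325, 12) ≈ 360.42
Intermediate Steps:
K = Rational(7, 12) (K = Mul(14, Pow(24, -1)) = Mul(14, Rational(1, 24)) = Rational(7, 12) ≈ 0.58333)
Mul(Mul(-25, Add(15, Mul(-1, K))), Add(Mul(3, Pow(-9, -1)), Mul(-14, Pow(21, -1)))) = Mul(Mul(-25, Add(15, Mul(-1, Rational(7, 12)))), Add(Mul(3, Pow(-9, -1)), Mul(-14, Pow(21, -1)))) = Mul(Mul(-25, Add(15, Rational(-7, 12))), Add(Mul(3, Rational(-1, 9)), Mul(-14, Rational(1, 21)))) = Mul(Mul(-25, Rational(173, 12)), Add(Rational(-1, 3), Rational(-2, 3))) = Mul(Rational(-4325, 12), -1) = Rational(4325, 12)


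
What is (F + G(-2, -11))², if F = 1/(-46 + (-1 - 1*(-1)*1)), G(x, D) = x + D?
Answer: 358801/2116 ≈ 169.57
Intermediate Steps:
G(x, D) = D + x
F = -1/46 (F = 1/(-46 + (-1 + 1*1)) = 1/(-46 + (-1 + 1)) = 1/(-46 + 0) = 1/(-46) = -1/46 ≈ -0.021739)
(F + G(-2, -11))² = (-1/46 + (-11 - 2))² = (-1/46 - 13)² = (-599/46)² = 358801/2116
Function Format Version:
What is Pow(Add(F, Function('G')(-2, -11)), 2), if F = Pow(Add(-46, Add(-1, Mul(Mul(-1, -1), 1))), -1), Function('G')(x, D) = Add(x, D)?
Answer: Rational(358801, 2116) ≈ 169.57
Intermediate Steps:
Function('G')(x, D) = Add(D, x)
F = Rational(-1, 46) (F = Pow(Add(-46, Add(-1, Mul(1, 1))), -1) = Pow(Add(-46, Add(-1, 1)), -1) = Pow(Add(-46, 0), -1) = Pow(-46, -1) = Rational(-1, 46) ≈ -0.021739)
Pow(Add(F, Function('G')(-2, -11)), 2) = Pow(Add(Rational(-1, 46), Add(-11, -2)), 2) = Pow(Add(Rational(-1, 46), -13), 2) = Pow(Rational(-599, 46), 2) = Rational(358801, 2116)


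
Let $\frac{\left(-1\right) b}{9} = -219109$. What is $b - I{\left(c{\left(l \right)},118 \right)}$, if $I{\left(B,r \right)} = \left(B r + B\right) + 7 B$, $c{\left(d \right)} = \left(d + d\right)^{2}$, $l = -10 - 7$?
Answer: $1826325$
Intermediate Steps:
$b = 1971981$ ($b = \left(-9\right) \left(-219109\right) = 1971981$)
$l = -17$
$c{\left(d \right)} = 4 d^{2}$ ($c{\left(d \right)} = \left(2 d\right)^{2} = 4 d^{2}$)
$I{\left(B,r \right)} = 8 B + B r$ ($I{\left(B,r \right)} = \left(B + B r\right) + 7 B = 8 B + B r$)
$b - I{\left(c{\left(l \right)},118 \right)} = 1971981 - 4 \left(-17\right)^{2} \left(8 + 118\right) = 1971981 - 4 \cdot 289 \cdot 126 = 1971981 - 1156 \cdot 126 = 1971981 - 145656 = 1826325$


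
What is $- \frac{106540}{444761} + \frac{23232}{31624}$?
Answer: $\frac{870433324}{1758140233} \approx 0.49509$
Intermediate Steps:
$- \frac{106540}{444761} + \frac{23232}{31624} = \left(-106540\right) \frac{1}{444761} + 23232 \cdot \frac{1}{31624} = - \frac{106540}{444761} + \frac{2904}{3953} = \frac{870433324}{1758140233}$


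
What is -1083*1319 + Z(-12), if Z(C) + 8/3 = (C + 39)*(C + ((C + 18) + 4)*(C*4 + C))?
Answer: -4335011/3 ≈ -1.4450e+6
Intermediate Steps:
Z(C) = -8/3 + (39 + C)*(C + 5*C*(22 + C)) (Z(C) = -8/3 + (C + 39)*(C + ((C + 18) + 4)*(C*4 + C)) = -8/3 + (39 + C)*(C + ((18 + C) + 4)*(4*C + C)) = -8/3 + (39 + C)*(C + (22 + C)*(5*C)) = -8/3 + (39 + C)*(C + 5*C*(22 + C)))
-1083*1319 + Z(-12) = -1083*1319 + (-8/3 + 5*(-12)³ + 306*(-12)² + 4329*(-12)) = -1428477 + (-8/3 + 5*(-1728) + 306*144 - 51948) = -1428477 + (-8/3 - 8640 + 44064 - 51948) = -1428477 - 49580/3 = -4335011/3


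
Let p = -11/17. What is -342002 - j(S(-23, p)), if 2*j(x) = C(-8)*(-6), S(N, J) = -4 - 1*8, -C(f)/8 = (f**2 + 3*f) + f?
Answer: -342770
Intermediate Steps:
p = -11/17 (p = -11*1/17 = -11/17 ≈ -0.64706)
C(f) = -32*f - 8*f**2 (C(f) = -8*((f**2 + 3*f) + f) = -8*(f**2 + 4*f) = -32*f - 8*f**2)
S(N, J) = -12 (S(N, J) = -4 - 8 = -12)
j(x) = 768 (j(x) = (-8*(-8)*(4 - 8)*(-6))/2 = (-8*(-8)*(-4)*(-6))/2 = (-256*(-6))/2 = (1/2)*1536 = 768)
-342002 - j(S(-23, p)) = -342002 - 1*768 = -342002 - 768 = -342770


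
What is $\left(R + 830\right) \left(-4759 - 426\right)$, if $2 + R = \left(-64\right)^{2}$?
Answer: $-25530940$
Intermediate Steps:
$R = 4094$ ($R = -2 + \left(-64\right)^{2} = -2 + 4096 = 4094$)
$\left(R + 830\right) \left(-4759 - 426\right) = \left(4094 + 830\right) \left(-4759 - 426\right) = 4924 \left(-5185\right) = -25530940$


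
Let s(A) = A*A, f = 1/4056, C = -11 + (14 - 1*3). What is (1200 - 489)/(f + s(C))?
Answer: 2883816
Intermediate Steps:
C = 0 (C = -11 + (14 - 3) = -11 + 11 = 0)
f = 1/4056 ≈ 0.00024655
s(A) = A**2
(1200 - 489)/(f + s(C)) = (1200 - 489)/(1/4056 + 0**2) = 711/(1/4056 + 0) = 711/(1/4056) = 711*4056 = 2883816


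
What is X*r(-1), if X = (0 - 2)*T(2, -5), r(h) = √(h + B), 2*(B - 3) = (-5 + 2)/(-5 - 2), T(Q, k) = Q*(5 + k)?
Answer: 0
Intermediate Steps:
B = 45/14 (B = 3 + ((-5 + 2)/(-5 - 2))/2 = 3 + (-3/(-7))/2 = 3 + (-3*(-⅐))/2 = 3 + (½)*(3/7) = 3 + 3/14 = 45/14 ≈ 3.2143)
r(h) = √(45/14 + h) (r(h) = √(h + 45/14) = √(45/14 + h))
X = 0 (X = (0 - 2)*(2*(5 - 5)) = -4*0 = -2*0 = 0)
X*r(-1) = 0*(√(630 + 196*(-1))/14) = 0*(√(630 - 196)/14) = 0*(√434/14) = 0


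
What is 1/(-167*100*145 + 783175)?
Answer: -1/1638325 ≈ -6.1038e-7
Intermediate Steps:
1/(-167*100*145 + 783175) = 1/(-16700*145 + 783175) = 1/(-2421500 + 783175) = 1/(-1638325) = -1/1638325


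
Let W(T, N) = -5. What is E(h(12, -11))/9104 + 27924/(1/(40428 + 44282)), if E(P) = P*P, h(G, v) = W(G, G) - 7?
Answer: 1345936520769/569 ≈ 2.3654e+9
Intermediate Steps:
h(G, v) = -12 (h(G, v) = -5 - 7 = -12)
E(P) = P²
E(h(12, -11))/9104 + 27924/(1/(40428 + 44282)) = (-12)²/9104 + 27924/(1/(40428 + 44282)) = 144*(1/9104) + 27924/(1/84710) = 9/569 + 27924/(1/84710) = 9/569 + 27924*84710 = 9/569 + 2365442040 = 1345936520769/569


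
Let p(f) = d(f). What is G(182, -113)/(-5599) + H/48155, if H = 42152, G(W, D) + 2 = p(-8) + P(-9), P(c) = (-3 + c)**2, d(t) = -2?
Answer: 229267348/269619845 ≈ 0.85034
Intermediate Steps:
p(f) = -2
G(W, D) = 140 (G(W, D) = -2 + (-2 + (-3 - 9)**2) = -2 + (-2 + (-12)**2) = -2 + (-2 + 144) = -2 + 142 = 140)
G(182, -113)/(-5599) + H/48155 = 140/(-5599) + 42152/48155 = 140*(-1/5599) + 42152*(1/48155) = -140/5599 + 42152/48155 = 229267348/269619845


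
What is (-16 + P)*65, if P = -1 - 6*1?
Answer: -1495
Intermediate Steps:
P = -7 (P = -1 - 6 = -7)
(-16 + P)*65 = (-16 - 7)*65 = -23*65 = -1495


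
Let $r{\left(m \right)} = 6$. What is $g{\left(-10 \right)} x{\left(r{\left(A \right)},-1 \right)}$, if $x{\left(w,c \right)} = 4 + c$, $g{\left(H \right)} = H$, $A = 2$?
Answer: $-30$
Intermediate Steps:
$g{\left(-10 \right)} x{\left(r{\left(A \right)},-1 \right)} = - 10 \left(4 - 1\right) = \left(-10\right) 3 = -30$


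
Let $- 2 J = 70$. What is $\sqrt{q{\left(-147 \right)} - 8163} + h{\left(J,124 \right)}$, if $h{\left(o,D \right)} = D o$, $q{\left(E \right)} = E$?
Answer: $-4340 + i \sqrt{8310} \approx -4340.0 + 91.159 i$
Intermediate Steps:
$J = -35$ ($J = \left(- \frac{1}{2}\right) 70 = -35$)
$\sqrt{q{\left(-147 \right)} - 8163} + h{\left(J,124 \right)} = \sqrt{-147 - 8163} + 124 \left(-35\right) = \sqrt{-8310} - 4340 = i \sqrt{8310} - 4340 = -4340 + i \sqrt{8310}$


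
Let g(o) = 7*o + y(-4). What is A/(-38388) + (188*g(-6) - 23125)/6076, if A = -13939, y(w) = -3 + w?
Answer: -10327316/2082549 ≈ -4.9590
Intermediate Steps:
g(o) = -7 + 7*o (g(o) = 7*o + (-3 - 4) = 7*o - 7 = -7 + 7*o)
A/(-38388) + (188*g(-6) - 23125)/6076 = -13939/(-38388) + (188*(-7 + 7*(-6)) - 23125)/6076 = -13939*(-1/38388) + (188*(-7 - 42) - 23125)*(1/6076) = 13939/38388 + (188*(-49) - 23125)*(1/6076) = 13939/38388 + (-9212 - 23125)*(1/6076) = 13939/38388 - 32337*1/6076 = 13939/38388 - 32337/6076 = -10327316/2082549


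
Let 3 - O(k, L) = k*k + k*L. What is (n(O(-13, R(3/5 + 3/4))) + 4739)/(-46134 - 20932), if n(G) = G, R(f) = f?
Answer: -91811/1341320 ≈ -0.068448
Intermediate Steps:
O(k, L) = 3 - k² - L*k (O(k, L) = 3 - (k*k + k*L) = 3 - (k² + L*k) = 3 + (-k² - L*k) = 3 - k² - L*k)
(n(O(-13, R(3/5 + 3/4))) + 4739)/(-46134 - 20932) = ((3 - 1*(-13)² - 1*(3/5 + 3/4)*(-13)) + 4739)/(-46134 - 20932) = ((3 - 1*169 - 1*(3*(⅕) + 3*(¼))*(-13)) + 4739)/(-67066) = ((3 - 169 - 1*(⅗ + ¾)*(-13)) + 4739)*(-1/67066) = ((3 - 169 - 1*27/20*(-13)) + 4739)*(-1/67066) = ((3 - 169 + 351/20) + 4739)*(-1/67066) = (-2969/20 + 4739)*(-1/67066) = (91811/20)*(-1/67066) = -91811/1341320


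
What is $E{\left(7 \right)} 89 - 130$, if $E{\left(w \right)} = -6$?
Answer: $-664$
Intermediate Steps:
$E{\left(7 \right)} 89 - 130 = \left(-6\right) 89 - 130 = -534 - 130 = -664$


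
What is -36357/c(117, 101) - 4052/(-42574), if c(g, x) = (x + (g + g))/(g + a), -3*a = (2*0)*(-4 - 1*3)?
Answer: -90549301993/7131145 ≈ -12698.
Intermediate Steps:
a = 0 (a = -2*0*(-4 - 1*3)/3 = -0*(-4 - 3) = -0*(-7) = -⅓*0 = 0)
c(g, x) = (x + 2*g)/g (c(g, x) = (x + (g + g))/(g + 0) = (x + 2*g)/g)
-36357/c(117, 101) - 4052/(-42574) = -36357/(2 + 101/117) - 4052/(-42574) = -36357/(2 + 101*(1/117)) - 4052*(-1/42574) = -36357/(2 + 101/117) + 2026/21287 = -36357/335/117 + 2026/21287 = -36357*117/335 + 2026/21287 = -4253769/335 + 2026/21287 = -90549301993/7131145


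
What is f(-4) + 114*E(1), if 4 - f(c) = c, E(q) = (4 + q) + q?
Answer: 692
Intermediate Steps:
E(q) = 4 + 2*q
f(c) = 4 - c
f(-4) + 114*E(1) = (4 - 1*(-4)) + 114*(4 + 2*1) = (4 + 4) + 114*(4 + 2) = 8 + 114*6 = 8 + 684 = 692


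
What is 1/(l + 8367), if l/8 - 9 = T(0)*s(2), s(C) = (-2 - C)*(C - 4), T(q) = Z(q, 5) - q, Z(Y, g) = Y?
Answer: 1/8439 ≈ 0.00011850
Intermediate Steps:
T(q) = 0 (T(q) = q - q = 0)
s(C) = (-4 + C)*(-2 - C) (s(C) = (-2 - C)*(-4 + C) = (-4 + C)*(-2 - C))
l = 72 (l = 72 + 8*(0*(8 - 1*2**2 + 2*2)) = 72 + 8*(0*(8 - 1*4 + 4)) = 72 + 8*(0*(8 - 4 + 4)) = 72 + 8*(0*8) = 72 + 8*0 = 72 + 0 = 72)
1/(l + 8367) = 1/(72 + 8367) = 1/8439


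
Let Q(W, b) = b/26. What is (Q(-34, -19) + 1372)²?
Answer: 1271136409/676 ≈ 1.8804e+6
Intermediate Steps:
Q(W, b) = b/26 (Q(W, b) = b*(1/26) = b/26)
(Q(-34, -19) + 1372)² = ((1/26)*(-19) + 1372)² = (-19/26 + 1372)² = (35653/26)² = 1271136409/676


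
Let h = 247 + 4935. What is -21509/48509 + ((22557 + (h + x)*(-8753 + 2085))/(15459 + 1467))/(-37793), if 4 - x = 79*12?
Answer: -12389249158519/31030446581862 ≈ -0.39926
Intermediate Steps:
h = 5182
x = -944 (x = 4 - 79*12 = 4 - 1*948 = 4 - 948 = -944)
-21509/48509 + ((22557 + (h + x)*(-8753 + 2085))/(15459 + 1467))/(-37793) = -21509/48509 + ((22557 + (5182 - 944)*(-8753 + 2085))/(15459 + 1467))/(-37793) = -21509*1/48509 + ((22557 + 4238*(-6668))/16926)*(-1/37793) = -21509/48509 + ((22557 - 28258984)*(1/16926))*(-1/37793) = -21509/48509 - 28236427*1/16926*(-1/37793) = -21509/48509 - 28236427/16926*(-1/37793) = -21509/48509 + 28236427/639684318 = -12389249158519/31030446581862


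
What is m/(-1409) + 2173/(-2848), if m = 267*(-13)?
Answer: 6823651/4012832 ≈ 1.7005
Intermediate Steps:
m = -3471
m/(-1409) + 2173/(-2848) = -3471/(-1409) + 2173/(-2848) = -3471*(-1/1409) + 2173*(-1/2848) = 3471/1409 - 2173/2848 = 6823651/4012832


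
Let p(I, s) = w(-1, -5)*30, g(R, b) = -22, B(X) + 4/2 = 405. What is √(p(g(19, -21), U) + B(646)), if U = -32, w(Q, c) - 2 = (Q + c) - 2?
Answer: √223 ≈ 14.933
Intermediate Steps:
w(Q, c) = Q + c (w(Q, c) = 2 + ((Q + c) - 2) = 2 + (-2 + Q + c) = Q + c)
B(X) = 403 (B(X) = -2 + 405 = 403)
p(I, s) = -180 (p(I, s) = (-1 - 5)*30 = -6*30 = -180)
√(p(g(19, -21), U) + B(646)) = √(-180 + 403) = √223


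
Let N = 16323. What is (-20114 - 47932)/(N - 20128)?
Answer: 68046/3805 ≈ 17.883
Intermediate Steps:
(-20114 - 47932)/(N - 20128) = (-20114 - 47932)/(16323 - 20128) = -68046/(-3805) = -68046*(-1/3805) = 68046/3805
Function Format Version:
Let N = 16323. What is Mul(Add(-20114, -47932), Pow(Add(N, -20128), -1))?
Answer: Rational(68046, 3805) ≈ 17.883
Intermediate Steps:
Mul(Add(-20114, -47932), Pow(Add(N, -20128), -1)) = Mul(Add(-20114, -47932), Pow(Add(16323, -20128), -1)) = Mul(-68046, Pow(-3805, -1)) = Mul(-68046, Rational(-1, 3805)) = Rational(68046, 3805)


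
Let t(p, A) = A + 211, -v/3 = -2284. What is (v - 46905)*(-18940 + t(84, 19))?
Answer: 749391630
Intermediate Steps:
v = 6852 (v = -3*(-2284) = 6852)
t(p, A) = 211 + A
(v - 46905)*(-18940 + t(84, 19)) = (6852 - 46905)*(-18940 + (211 + 19)) = -40053*(-18940 + 230) = -40053*(-18710) = 749391630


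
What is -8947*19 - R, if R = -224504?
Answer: 54511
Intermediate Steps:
-8947*19 - R = -8947*19 - 1*(-224504) = -169993 + 224504 = 54511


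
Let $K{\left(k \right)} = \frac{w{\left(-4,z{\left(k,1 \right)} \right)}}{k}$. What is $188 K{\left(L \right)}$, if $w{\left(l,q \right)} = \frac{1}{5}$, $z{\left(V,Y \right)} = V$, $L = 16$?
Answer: $\frac{47}{20} \approx 2.35$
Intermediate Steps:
$w{\left(l,q \right)} = \frac{1}{5}$
$K{\left(k \right)} = \frac{1}{5 k}$
$188 K{\left(L \right)} = 188 \frac{1}{5 \cdot 16} = 188 \cdot \frac{1}{5} \cdot \frac{1}{16} = 188 \cdot \frac{1}{80} = \frac{47}{20}$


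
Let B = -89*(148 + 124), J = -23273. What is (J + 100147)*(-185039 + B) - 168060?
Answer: -16085821938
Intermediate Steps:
B = -24208 (B = -89*272 = -24208)
(J + 100147)*(-185039 + B) - 168060 = (-23273 + 100147)*(-185039 - 24208) - 168060 = 76874*(-209247) - 168060 = -16085653878 - 168060 = -16085821938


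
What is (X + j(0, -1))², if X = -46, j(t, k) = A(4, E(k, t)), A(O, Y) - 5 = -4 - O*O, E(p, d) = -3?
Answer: 3721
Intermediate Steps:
A(O, Y) = 1 - O² (A(O, Y) = 5 + (-4 - O*O) = 5 + (-4 - O²) = 1 - O²)
j(t, k) = -15 (j(t, k) = 1 - 1*4² = 1 - 1*16 = 1 - 16 = -15)
(X + j(0, -1))² = (-46 - 15)² = (-61)² = 3721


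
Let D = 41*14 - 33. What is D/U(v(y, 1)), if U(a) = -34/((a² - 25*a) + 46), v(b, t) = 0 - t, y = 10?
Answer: -19476/17 ≈ -1145.6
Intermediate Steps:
v(b, t) = -t
U(a) = -34/(46 + a² - 25*a)
D = 541 (D = 574 - 33 = 541)
D/U(v(y, 1)) = 541/((-34/(46 + (-1*1)² - (-25)))) = 541/((-34/(46 + (-1)² - 25*(-1)))) = 541/((-34/(46 + 1 + 25))) = 541/((-34/72)) = 541/((-34*1/72)) = 541/(-17/36) = 541*(-36/17) = -19476/17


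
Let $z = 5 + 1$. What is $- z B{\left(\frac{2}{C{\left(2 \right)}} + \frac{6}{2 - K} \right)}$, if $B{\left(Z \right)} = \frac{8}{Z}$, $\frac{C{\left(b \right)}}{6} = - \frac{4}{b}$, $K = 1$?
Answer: $- \frac{288}{35} \approx -8.2286$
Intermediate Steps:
$C{\left(b \right)} = - \frac{24}{b}$ ($C{\left(b \right)} = 6 \left(- \frac{4}{b}\right) = - \frac{24}{b}$)
$z = 6$
$- z B{\left(\frac{2}{C{\left(2 \right)}} + \frac{6}{2 - K} \right)} = \left(-1\right) 6 \frac{8}{\frac{2}{\left(-24\right) \frac{1}{2}} + \frac{6}{2 - 1}} = - 6 \frac{8}{\frac{2}{\left(-24\right) \frac{1}{2}} + \frac{6}{2 - 1}} = - 6 \frac{8}{\frac{2}{-12} + \frac{6}{1}} = - 6 \frac{8}{2 \left(- \frac{1}{12}\right) + 6 \cdot 1} = - 6 \frac{8}{- \frac{1}{6} + 6} = - 6 \frac{8}{\frac{35}{6}} = - 6 \cdot 8 \cdot \frac{6}{35} = \left(-6\right) \frac{48}{35} = - \frac{288}{35}$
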